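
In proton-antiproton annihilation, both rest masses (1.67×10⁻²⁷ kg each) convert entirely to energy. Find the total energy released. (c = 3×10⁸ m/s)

Both particles have the same rest mass, so total mass = 2m
E = 2m·c² = 2 × 1.67×10⁻²⁷ × (3×10⁸)²
= 2 × 1.67×10⁻²⁷ × 9×10¹⁶
= 3.006×10⁻¹⁰ J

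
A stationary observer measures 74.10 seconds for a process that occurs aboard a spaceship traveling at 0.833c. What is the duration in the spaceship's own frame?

Dilated time Δt = 74.10 seconds
γ = 1/√(1 - 0.833²) = 1.8074
Δt₀ = Δt/γ = 74.10/1.8074 = 41.00 seconds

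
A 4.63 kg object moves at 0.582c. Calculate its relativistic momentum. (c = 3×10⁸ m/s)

γ = 1/√(1 - 0.582²) = 1.2297
v = 0.582 × 3×10⁸ = 1.746×10⁸ m/s
p = γmv = 1.2297 × 4.63 × 1.746×10⁸ = 9.941×10⁸ kg·m/s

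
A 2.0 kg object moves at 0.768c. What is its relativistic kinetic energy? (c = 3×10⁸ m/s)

γ = 1/√(1 - 0.768²) = 1.5614
γ - 1 = 0.5614
KE = (γ-1)mc² = 0.5614 × 2.0 × (3×10⁸)² = 1.011×10¹⁷ J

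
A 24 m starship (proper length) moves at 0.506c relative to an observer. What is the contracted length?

Proper length L₀ = 24 m
γ = 1/√(1 - 0.506²) = 1.1594
L = L₀/γ = 24/1.1594 = 20.70 m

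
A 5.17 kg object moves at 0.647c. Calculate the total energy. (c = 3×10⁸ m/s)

γ = 1/√(1 - 0.647²) = 1.3115
mc² = 5.17 × (3×10⁸)² = 4.653×10¹⁷ J
E = γmc² = 1.3115 × 4.653×10¹⁷ = 6.102×10¹⁷ J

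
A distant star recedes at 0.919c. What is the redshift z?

β = 0.919
(1+β)/(1-β) = 1.919/0.081 = 23.69
√(23.69) = 4.867
z = 4.867 - 1 = 3.867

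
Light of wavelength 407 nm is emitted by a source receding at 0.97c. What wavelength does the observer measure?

β = 0.97
Wavelength Doppler factor = √(1.97/0.03) = √(65.6667) = 8.103
λ_obs = 407 × 8.103 = 3298 nm (redshift)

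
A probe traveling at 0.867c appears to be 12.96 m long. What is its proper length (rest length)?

Contracted length L = 12.96 m
γ = 1/√(1 - 0.867²) = 2.007
L₀ = γL = 2.007 × 12.96 = 26.01 m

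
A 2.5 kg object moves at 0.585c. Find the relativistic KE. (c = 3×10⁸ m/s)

γ = 1/√(1 - 0.585²) = 1.232995
γ - 1 = 0.232995
KE = (γ-1)mc² = 0.232995 × 2.5 × (3×10⁸)² = 5.242×10¹⁶ J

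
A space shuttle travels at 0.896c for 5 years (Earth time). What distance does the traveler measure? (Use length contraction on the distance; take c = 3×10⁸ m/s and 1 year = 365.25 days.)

Earth distance: d = v × t = 0.896c × 5 yr = 4.241×10¹⁶ m
γ = 2.252
d' = d/γ = 4.241×10¹⁶/2.252 = 1.883×10¹⁶ m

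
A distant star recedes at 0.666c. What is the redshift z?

β = 0.666
(1+β)/(1-β) = 1.666/0.334 = 4.988
√(4.988) = 2.233
z = 2.233 - 1 = 1.233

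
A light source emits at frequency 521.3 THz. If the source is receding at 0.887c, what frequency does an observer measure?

β = v/c = 0.887
(1-β)/(1+β) = 0.113/1.887 = 0.05988
Doppler factor = √(0.05988) = 0.2447
f_obs = 521.3 × 0.2447 = 127.6 THz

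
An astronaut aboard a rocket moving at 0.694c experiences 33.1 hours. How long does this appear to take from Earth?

Proper time Δt₀ = 33.1 hours
γ = 1/√(1 - 0.694²) = 1.3889
Δt = γΔt₀ = 1.3889 × 33.1 = 45.97 hours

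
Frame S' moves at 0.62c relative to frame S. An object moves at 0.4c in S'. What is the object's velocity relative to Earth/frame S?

u = (u' + v)/(1 + u'v/c²)
Numerator: 0.4 + 0.62 = 1.02
Denominator: 1 + 0.248 = 1.248
u = 1.02/1.248 = 0.8173c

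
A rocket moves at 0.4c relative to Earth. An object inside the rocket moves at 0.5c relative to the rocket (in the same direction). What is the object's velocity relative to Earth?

u = (u' + v)/(1 + u'v/c²)
Numerator: 0.5 + 0.4 = 0.9
Denominator: 1 + 0.2 = 1.2
u = 0.9/1.2 = 0.7500c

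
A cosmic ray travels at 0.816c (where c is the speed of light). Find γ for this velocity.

v/c = 0.816, so (v/c)² = 0.665856
1 - (v/c)² = 0.334144
γ = 1/√(0.334144) = 1.730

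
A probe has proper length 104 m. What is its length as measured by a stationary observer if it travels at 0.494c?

Proper length L₀ = 104 m
γ = 1/√(1 - 0.494²) = 1.15014
L = L₀/γ = 104/1.15014 = 90.42 m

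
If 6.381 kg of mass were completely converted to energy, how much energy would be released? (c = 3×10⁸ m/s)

Using E = mc²:
c² = (3×10⁸)² = 9×10¹⁶ m²/s²
E = 6.381 × 9×10¹⁶ = 5.743×10¹⁷ J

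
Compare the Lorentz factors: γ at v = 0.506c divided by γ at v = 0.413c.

γ₁ = 1/√(1 - 0.506²) = 1.159
γ₂ = 1/√(1 - 0.413²) = 1.098
γ₁/γ₂ = 1.159/1.098 = 1.056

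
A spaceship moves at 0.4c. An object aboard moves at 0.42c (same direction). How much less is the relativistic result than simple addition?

Classical: u' + v = 0.42 + 0.4 = 0.82c
Relativistic: u = (0.42 + 0.4)/(1 + 0.168) = 0.82/1.168 = 0.7021c
Difference: 0.82 - 0.7021 = 0.1179c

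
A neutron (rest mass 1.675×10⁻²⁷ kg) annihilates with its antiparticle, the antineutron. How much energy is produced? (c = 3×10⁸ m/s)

Both particles have the same rest mass, so total mass = 2m
E = 2m·c² = 2 × 1.675×10⁻²⁷ × (3×10⁸)²
= 2 × 1.675×10⁻²⁷ × 9×10¹⁶
= 3.015×10⁻¹⁰ J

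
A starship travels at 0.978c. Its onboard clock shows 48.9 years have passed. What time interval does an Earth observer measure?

Proper time Δt₀ = 48.9 years
γ = 1/√(1 - 0.978²) = 4.794
Δt = γΔt₀ = 4.794 × 48.9 = 234.4 years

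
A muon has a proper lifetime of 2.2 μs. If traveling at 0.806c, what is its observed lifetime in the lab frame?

Proper lifetime τ₀ = 2.2 μs
γ = 1/√(1 - 0.806²) = 1.6894
τ = γτ₀ = 1.6894 × 2.2 μs = 3.717 μs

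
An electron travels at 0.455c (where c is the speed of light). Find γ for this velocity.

v/c = 0.455, so (v/c)² = 0.207025
1 - (v/c)² = 0.792975
γ = 1/√(0.792975) = 1.123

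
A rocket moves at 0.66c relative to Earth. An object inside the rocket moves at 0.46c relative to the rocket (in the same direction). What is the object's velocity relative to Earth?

u = (u' + v)/(1 + u'v/c²)
Numerator: 0.46 + 0.66 = 1.12
Denominator: 1 + 0.3036 = 1.3036
u = 1.12/1.3036 = 0.8592c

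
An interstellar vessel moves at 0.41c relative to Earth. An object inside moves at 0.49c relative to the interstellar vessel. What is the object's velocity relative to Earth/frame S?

u = (u' + v)/(1 + u'v/c²)
Numerator: 0.49 + 0.41 = 0.9
Denominator: 1 + 0.2009 = 1.2009
u = 0.9/1.2009 = 0.7494c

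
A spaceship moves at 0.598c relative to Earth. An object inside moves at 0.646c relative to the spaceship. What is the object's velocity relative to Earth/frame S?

u = (u' + v)/(1 + u'v/c²)
Numerator: 0.646 + 0.598 = 1.244
Denominator: 1 + 0.386308 = 1.386308
u = 1.244/1.386308 = 0.8973c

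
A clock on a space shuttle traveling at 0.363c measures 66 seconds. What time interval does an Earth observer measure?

Proper time Δt₀ = 66 seconds
γ = 1/√(1 - 0.363²) = 1.0732
Δt = γΔt₀ = 1.0732 × 66 = 70.83 seconds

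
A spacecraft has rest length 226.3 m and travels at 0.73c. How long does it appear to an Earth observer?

Proper length L₀ = 226.3 m
γ = 1/√(1 - 0.73²) = 1.463
L = L₀/γ = 226.3/1.463 = 154.7 m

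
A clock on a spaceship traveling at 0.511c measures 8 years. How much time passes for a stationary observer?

Proper time Δt₀ = 8 years
γ = 1/√(1 - 0.511²) = 1.1634
Δt = γΔt₀ = 1.1634 × 8 = 9.307 years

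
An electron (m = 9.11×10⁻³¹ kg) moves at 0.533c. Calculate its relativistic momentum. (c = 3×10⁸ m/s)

γ = 1/√(1 - 0.533²) = 1.182
v = 0.533 × 3×10⁸ = 1.599×10⁸ m/s
p = γmv = 1.182 × 9.11×10⁻³¹ × 1.599×10⁸ = 1.722×10⁻²² kg·m/s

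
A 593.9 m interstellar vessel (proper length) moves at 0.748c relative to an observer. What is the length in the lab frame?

Proper length L₀ = 593.9 m
γ = 1/√(1 - 0.748²) = 1.5067
L = L₀/γ = 593.9/1.5067 = 394.2 m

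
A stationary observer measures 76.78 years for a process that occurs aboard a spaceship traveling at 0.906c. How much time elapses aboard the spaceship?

Dilated time Δt = 76.78 years
γ = 1/√(1 - 0.906²) = 2.3625
Δt₀ = Δt/γ = 76.78/2.3625 = 32.50 years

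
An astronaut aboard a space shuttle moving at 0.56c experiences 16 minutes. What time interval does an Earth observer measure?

Proper time Δt₀ = 16 minutes
γ = 1/√(1 - 0.56²) = 1.207
Δt = γΔt₀ = 1.207 × 16 = 19.31 minutes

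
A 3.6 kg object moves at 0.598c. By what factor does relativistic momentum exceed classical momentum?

p_rel = γmv, p_class = mv
Ratio = γ = 1/√(1 - 0.598²) = 1.248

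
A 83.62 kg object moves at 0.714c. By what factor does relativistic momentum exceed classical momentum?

p_rel = γmv, p_class = mv
Ratio = γ = 1/√(1 - 0.714²) = 1.428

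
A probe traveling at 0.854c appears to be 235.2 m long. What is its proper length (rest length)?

Contracted length L = 235.2 m
γ = 1/√(1 - 0.854²) = 1.922
L₀ = γL = 1.922 × 235.2 = 452.1 m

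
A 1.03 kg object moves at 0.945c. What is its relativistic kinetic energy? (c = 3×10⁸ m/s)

γ = 1/√(1 - 0.945²) = 3.057
γ - 1 = 2.057
KE = (γ-1)mc² = 2.057 × 1.03 × (3×10⁸)² = 1.907×10¹⁷ J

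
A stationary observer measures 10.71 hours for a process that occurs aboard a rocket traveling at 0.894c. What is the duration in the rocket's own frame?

Dilated time Δt = 10.71 hours
γ = 1/√(1 - 0.894²) = 2.2318
Δt₀ = Δt/γ = 10.71/2.2318 = 4.799 hours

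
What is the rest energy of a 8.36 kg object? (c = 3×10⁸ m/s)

c² = (3×10⁸)² = 9.000×10¹⁶ m²/s²
E₀ = mc² = 8.36 × 9.000×10¹⁶ = 7.524×10¹⁷ J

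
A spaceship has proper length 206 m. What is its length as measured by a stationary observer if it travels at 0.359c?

Proper length L₀ = 206 m
γ = 1/√(1 - 0.359²) = 1.071
L = L₀/γ = 206/1.071 = 192.3 m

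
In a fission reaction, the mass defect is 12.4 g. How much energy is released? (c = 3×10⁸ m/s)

Convert mass defect: Δm = 12.4 g = 0.0124 kg
E = Δm·c² = 0.0124 × (3×10⁸)²
= 0.0124 × 9×10¹⁶ = 1.116×10¹⁵ J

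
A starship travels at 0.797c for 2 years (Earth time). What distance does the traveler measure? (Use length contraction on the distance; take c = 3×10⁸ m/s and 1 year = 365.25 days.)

Earth distance: d = v × t = 0.797c × 2 yr = 1.5091×10¹⁶ m
γ = 1.6557
d' = d/γ = 1.5091×10¹⁶/1.6557 = 9.115×10¹⁵ m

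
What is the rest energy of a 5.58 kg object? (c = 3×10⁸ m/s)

c² = (3×10⁸)² = 9.000×10¹⁶ m²/s²
E₀ = mc² = 5.58 × 9.000×10¹⁶ = 5.022×10¹⁷ J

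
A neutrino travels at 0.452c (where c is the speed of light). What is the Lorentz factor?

v/c = 0.452, so (v/c)² = 0.204304
1 - (v/c)² = 0.795696
γ = 1/√(0.795696) = 1.121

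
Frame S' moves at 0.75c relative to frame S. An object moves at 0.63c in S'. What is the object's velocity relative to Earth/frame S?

u = (u' + v)/(1 + u'v/c²)
Numerator: 0.63 + 0.75 = 1.38
Denominator: 1 + 0.4725 = 1.4725
u = 1.38/1.4725 = 0.9372c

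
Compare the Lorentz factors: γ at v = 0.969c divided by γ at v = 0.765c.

γ₁ = 1/√(1 - 0.969²) = 4.048
γ₂ = 1/√(1 - 0.765²) = 1.553
γ₁/γ₂ = 4.048/1.553 = 2.607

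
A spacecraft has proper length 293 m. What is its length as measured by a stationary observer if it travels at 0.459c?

Proper length L₀ = 293 m
γ = 1/√(1 - 0.459²) = 1.1256
L = L₀/γ = 293/1.1256 = 260.3 m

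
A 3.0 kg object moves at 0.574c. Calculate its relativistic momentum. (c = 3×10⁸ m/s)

γ = 1/√(1 - 0.574²) = 1.2212
v = 0.574 × 3×10⁸ = 1.722×10⁸ m/s
p = γmv = 1.2212 × 3.0 × 1.722×10⁸ = 6.309×10⁸ kg·m/s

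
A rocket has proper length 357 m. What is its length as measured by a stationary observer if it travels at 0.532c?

Proper length L₀ = 357 m
γ = 1/√(1 - 0.532²) = 1.181
L = L₀/γ = 357/1.181 = 302.3 m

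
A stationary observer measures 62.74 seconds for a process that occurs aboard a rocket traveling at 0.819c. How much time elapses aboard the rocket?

Dilated time Δt = 62.74 seconds
γ = 1/√(1 - 0.819²) = 1.743
Δt₀ = Δt/γ = 62.74/1.743 = 36.00 seconds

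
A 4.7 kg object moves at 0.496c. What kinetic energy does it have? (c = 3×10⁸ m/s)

γ = 1/√(1 - 0.496²) = 1.15165
γ - 1 = 0.15165
KE = (γ-1)mc² = 0.15165 × 4.7 × (3×10⁸)² = 6.415×10¹⁶ J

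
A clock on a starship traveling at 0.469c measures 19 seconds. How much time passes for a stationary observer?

Proper time Δt₀ = 19 seconds
γ = 1/√(1 - 0.469²) = 1.132
Δt = γΔt₀ = 1.132 × 19 = 21.51 seconds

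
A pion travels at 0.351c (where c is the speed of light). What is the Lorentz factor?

v/c = 0.351, so (v/c)² = 0.123201
1 - (v/c)² = 0.876799
γ = 1/√(0.876799) = 1.068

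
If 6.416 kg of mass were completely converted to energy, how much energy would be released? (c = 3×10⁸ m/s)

Using E = mc²:
c² = (3×10⁸)² = 9×10¹⁶ m²/s²
E = 6.416 × 9×10¹⁶ = 5.774×10¹⁷ J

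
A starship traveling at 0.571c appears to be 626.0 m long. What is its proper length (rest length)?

Contracted length L = 626.0 m
γ = 1/√(1 - 0.571²) = 1.218
L₀ = γL = 1.218 × 626.0 = 762.5 m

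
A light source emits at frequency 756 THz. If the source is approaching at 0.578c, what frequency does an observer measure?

β = v/c = 0.578
(1+β)/(1-β) = 1.578/0.422 = 3.739
Doppler factor = √(3.739) = 1.934
f_obs = 756 × 1.934 = 1462 THz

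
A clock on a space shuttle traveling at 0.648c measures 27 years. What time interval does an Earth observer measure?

Proper time Δt₀ = 27 years
γ = 1/√(1 - 0.648²) = 1.313
Δt = γΔt₀ = 1.313 × 27 = 35.45 years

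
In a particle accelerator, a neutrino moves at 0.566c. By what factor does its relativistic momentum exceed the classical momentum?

p_rel = γmv, p_class = mv
Ratio = γ = 1/√(1 - 0.566²)
= 1/√(0.679644) = 1.213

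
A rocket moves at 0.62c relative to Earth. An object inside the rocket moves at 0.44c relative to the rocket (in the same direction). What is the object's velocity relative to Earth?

u = (u' + v)/(1 + u'v/c²)
Numerator: 0.44 + 0.62 = 1.06
Denominator: 1 + 0.2728 = 1.2728
u = 1.06/1.2728 = 0.8328c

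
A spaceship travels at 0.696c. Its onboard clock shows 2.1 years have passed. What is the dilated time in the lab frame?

Proper time Δt₀ = 2.1 years
γ = 1/√(1 - 0.696²) = 1.393
Δt = γΔt₀ = 1.393 × 2.1 = 2.925 years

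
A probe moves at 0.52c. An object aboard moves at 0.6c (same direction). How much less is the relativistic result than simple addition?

Classical: u' + v = 0.6 + 0.52 = 1.12c
Relativistic: u = (0.6 + 0.52)/(1 + 0.312) = 1.12/1.312 = 0.8537c
Difference: 1.12 - 0.8537 = 0.2663c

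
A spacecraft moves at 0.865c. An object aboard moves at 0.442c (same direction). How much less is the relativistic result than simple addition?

Classical: u' + v = 0.442 + 0.865 = 1.307c
Relativistic: u = (0.442 + 0.865)/(1 + 0.38233) = 1.307/1.38233 = 0.9455c
Difference: 1.307 - 0.9455 = 0.3615c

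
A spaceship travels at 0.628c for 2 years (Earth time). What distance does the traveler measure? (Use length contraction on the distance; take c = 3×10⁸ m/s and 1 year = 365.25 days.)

Earth distance: d = v × t = 0.628c × 2 yr = 1.1891×10¹⁶ m
γ = 1.2850
d' = d/γ = 1.1891×10¹⁶/1.2850 = 9.254×10¹⁵ m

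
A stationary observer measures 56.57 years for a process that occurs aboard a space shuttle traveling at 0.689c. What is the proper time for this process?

Dilated time Δt = 56.57 years
γ = 1/√(1 - 0.689²) = 1.3798
Δt₀ = Δt/γ = 56.57/1.3798 = 41.00 years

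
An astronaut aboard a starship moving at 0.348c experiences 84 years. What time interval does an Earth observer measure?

Proper time Δt₀ = 84 years
γ = 1/√(1 - 0.348²) = 1.0667
Δt = γΔt₀ = 1.0667 × 84 = 89.60 years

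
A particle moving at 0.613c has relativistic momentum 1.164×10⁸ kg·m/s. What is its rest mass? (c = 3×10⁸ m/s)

γ = 1/√(1 - 0.613²) = 1.2657
v = 0.613 × 3×10⁸ = 1.839×10⁸ m/s
m = p/(γv) = 1.164×10⁸/(1.2657 × 1.839×10⁸) = 0.5001 kg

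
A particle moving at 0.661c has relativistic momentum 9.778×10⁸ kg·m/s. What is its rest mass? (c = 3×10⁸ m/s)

γ = 1/√(1 - 0.661²) = 1.3326
v = 0.661 × 3×10⁸ = 1.983×10⁸ m/s
m = p/(γv) = 9.778×10⁸/(1.3326 × 1.983×10⁸) = 3.700 kg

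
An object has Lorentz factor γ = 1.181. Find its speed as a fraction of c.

From γ = 1/√(1 - v²/c²):
1/γ² = 1/1.181² = 0.7170
v²/c² = 1 - 0.7170 = 0.2830
v/c = √(0.2830) = 0.5320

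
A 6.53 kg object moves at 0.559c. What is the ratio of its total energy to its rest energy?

E = γmc², E₀ = mc²
E/E₀ = γ = 1/√(1 - 0.559²) = 1.206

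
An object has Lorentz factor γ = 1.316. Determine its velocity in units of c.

From γ = 1/√(1 - v²/c²):
1/γ² = 1/1.316² = 0.5774
v²/c² = 1 - 0.5774 = 0.4226
v/c = √(0.4226) = 0.6501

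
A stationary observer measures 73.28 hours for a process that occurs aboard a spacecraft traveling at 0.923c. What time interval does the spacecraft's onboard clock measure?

Dilated time Δt = 73.28 hours
γ = 1/√(1 - 0.923²) = 2.599
Δt₀ = Δt/γ = 73.28/2.599 = 28.20 hours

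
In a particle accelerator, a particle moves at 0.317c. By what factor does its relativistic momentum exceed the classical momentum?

p_rel = γmv, p_class = mv
Ratio = γ = 1/√(1 - 0.317²)
= 1/√(0.899511) = 1.054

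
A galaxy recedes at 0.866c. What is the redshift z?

β = 0.866
(1+β)/(1-β) = 1.866/0.134 = 13.93
√(13.93) = 3.732
z = 3.732 - 1 = 2.732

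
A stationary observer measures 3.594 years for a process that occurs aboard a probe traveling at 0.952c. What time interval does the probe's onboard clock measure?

Dilated time Δt = 3.594 years
γ = 1/√(1 - 0.952²) = 3.267
Δt₀ = Δt/γ = 3.594/3.267 = 1.100 years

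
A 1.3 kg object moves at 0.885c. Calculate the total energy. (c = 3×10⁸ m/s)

γ = 1/√(1 - 0.885²) = 2.148
mc² = 1.3 × (3×10⁸)² = 1.170×10¹⁷ J
E = γmc² = 2.148 × 1.170×10¹⁷ = 2.513×10¹⁷ J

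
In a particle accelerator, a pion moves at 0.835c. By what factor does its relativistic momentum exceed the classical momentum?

p_rel = γmv, p_class = mv
Ratio = γ = 1/√(1 - 0.835²)
= 1/√(0.302775) = 1.817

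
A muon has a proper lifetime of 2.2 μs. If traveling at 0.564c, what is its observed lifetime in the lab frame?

Proper lifetime τ₀ = 2.2 μs
γ = 1/√(1 - 0.564²) = 1.211
τ = γτ₀ = 1.211 × 2.2 μs = 2.664 μs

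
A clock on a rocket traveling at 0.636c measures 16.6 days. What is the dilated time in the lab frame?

Proper time Δt₀ = 16.6 days
γ = 1/√(1 - 0.636²) = 1.296
Δt = γΔt₀ = 1.296 × 16.6 = 21.51 days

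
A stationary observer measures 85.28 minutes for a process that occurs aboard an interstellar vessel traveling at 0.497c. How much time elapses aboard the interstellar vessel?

Dilated time Δt = 85.28 minutes
γ = 1/√(1 - 0.497²) = 1.1524
Δt₀ = Δt/γ = 85.28/1.1524 = 74.00 minutes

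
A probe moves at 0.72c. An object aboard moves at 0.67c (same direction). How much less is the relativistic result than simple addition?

Classical: u' + v = 0.67 + 0.72 = 1.39c
Relativistic: u = (0.67 + 0.72)/(1 + 0.4824) = 1.39/1.4824 = 0.9377c
Difference: 1.39 - 0.9377 = 0.4523c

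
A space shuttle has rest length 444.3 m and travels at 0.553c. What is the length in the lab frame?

Proper length L₀ = 444.3 m
γ = 1/√(1 - 0.553²) = 1.2002
L = L₀/γ = 444.3/1.2002 = 370.2 m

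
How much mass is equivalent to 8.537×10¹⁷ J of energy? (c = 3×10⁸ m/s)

From E = mc², we get m = E/c²
c² = (3×10⁸)² = 9×10¹⁶ m²/s²
m = 8.537×10¹⁷ / 9×10¹⁶ = 9.486 kg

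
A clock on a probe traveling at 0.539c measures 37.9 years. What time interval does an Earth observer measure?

Proper time Δt₀ = 37.9 years
γ = 1/√(1 - 0.539²) = 1.18722
Δt = γΔt₀ = 1.18722 × 37.9 = 45.00 years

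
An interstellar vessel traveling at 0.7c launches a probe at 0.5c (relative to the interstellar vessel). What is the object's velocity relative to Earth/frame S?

u = (u' + v)/(1 + u'v/c²)
Numerator: 0.5 + 0.7 = 1.2
Denominator: 1 + 0.35 = 1.35
u = 1.2/1.35 = 0.8889c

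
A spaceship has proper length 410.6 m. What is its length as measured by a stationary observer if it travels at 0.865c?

Proper length L₀ = 410.6 m
γ = 1/√(1 - 0.865²) = 1.993
L = L₀/γ = 410.6/1.993 = 206.0 m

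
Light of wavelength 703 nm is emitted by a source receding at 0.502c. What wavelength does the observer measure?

β = 0.502
Wavelength Doppler factor = √(1.502/0.498) = √(3.016) = 1.737
λ_obs = 703 × 1.737 = 1221 nm (redshift)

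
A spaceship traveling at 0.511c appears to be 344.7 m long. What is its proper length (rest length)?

Contracted length L = 344.7 m
γ = 1/√(1 - 0.511²) = 1.1634
L₀ = γL = 1.1634 × 344.7 = 401.0 m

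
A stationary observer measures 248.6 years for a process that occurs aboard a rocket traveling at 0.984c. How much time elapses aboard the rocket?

Dilated time Δt = 248.6 years
γ = 1/√(1 - 0.984²) = 5.613
Δt₀ = Δt/γ = 248.6/5.613 = 44.29 years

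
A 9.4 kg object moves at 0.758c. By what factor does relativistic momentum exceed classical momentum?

p_rel = γmv, p_class = mv
Ratio = γ = 1/√(1 - 0.758²) = 1.533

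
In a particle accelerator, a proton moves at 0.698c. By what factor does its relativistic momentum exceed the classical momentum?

p_rel = γmv, p_class = mv
Ratio = γ = 1/√(1 - 0.698²)
= 1/√(0.512796) = 1.396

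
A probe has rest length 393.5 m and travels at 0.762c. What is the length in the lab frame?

Proper length L₀ = 393.5 m
γ = 1/√(1 - 0.762²) = 1.5442
L = L₀/γ = 393.5/1.5442 = 254.8 m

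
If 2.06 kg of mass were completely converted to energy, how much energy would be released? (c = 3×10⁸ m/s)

Using E = mc²:
c² = (3×10⁸)² = 9×10¹⁶ m²/s²
E = 2.06 × 9×10¹⁶ = 1.854×10¹⁷ J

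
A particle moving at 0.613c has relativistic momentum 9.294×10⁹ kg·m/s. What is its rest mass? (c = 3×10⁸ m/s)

γ = 1/√(1 - 0.613²) = 1.2657
v = 0.613 × 3×10⁸ = 1.839×10⁸ m/s
m = p/(γv) = 9.294×10⁹/(1.2657 × 1.839×10⁸) = 39.93 kg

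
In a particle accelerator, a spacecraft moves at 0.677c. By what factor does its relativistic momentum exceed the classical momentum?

p_rel = γmv, p_class = mv
Ratio = γ = 1/√(1 - 0.677²)
= 1/√(0.541671) = 1.359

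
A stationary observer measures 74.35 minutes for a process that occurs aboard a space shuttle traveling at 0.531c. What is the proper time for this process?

Dilated time Δt = 74.35 minutes
γ = 1/√(1 - 0.531²) = 1.1801
Δt₀ = Δt/γ = 74.35/1.1801 = 63.00 minutes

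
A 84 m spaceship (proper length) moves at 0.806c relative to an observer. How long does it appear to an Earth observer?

Proper length L₀ = 84 m
γ = 1/√(1 - 0.806²) = 1.6894
L = L₀/γ = 84/1.6894 = 49.72 m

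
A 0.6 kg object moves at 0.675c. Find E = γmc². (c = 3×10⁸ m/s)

γ = 1/√(1 - 0.675²) = 1.3553
mc² = 0.6 × (3×10⁸)² = 5.400×10¹⁶ J
E = γmc² = 1.3553 × 5.400×10¹⁶ = 7.319×10¹⁶ J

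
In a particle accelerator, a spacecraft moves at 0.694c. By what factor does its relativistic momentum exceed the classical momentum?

p_rel = γmv, p_class = mv
Ratio = γ = 1/√(1 - 0.694²)
= 1/√(0.518364) = 1.389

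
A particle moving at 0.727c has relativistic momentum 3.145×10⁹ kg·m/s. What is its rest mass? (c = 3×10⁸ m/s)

γ = 1/√(1 - 0.727²) = 1.4564
v = 0.727 × 3×10⁸ = 2.181×10⁸ m/s
m = p/(γv) = 3.145×10⁹/(1.4564 × 2.181×10⁸) = 9.901 kg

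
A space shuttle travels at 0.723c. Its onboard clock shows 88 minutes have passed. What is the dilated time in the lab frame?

Proper time Δt₀ = 88 minutes
γ = 1/√(1 - 0.723²) = 1.4475
Δt = γΔt₀ = 1.4475 × 88 = 127.4 minutes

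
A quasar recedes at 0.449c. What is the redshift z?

β = 0.449
(1+β)/(1-β) = 1.449/0.551 = 2.630
√(2.630) = 1.6217
z = 1.6217 - 1 = 0.6217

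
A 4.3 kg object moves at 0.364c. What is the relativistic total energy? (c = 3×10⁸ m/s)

γ = 1/√(1 - 0.364²) = 1.0737
mc² = 4.3 × (3×10⁸)² = 3.870×10¹⁷ J
E = γmc² = 1.0737 × 3.870×10¹⁷ = 4.155×10¹⁷ J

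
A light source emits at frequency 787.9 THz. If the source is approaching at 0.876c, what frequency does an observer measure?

β = v/c = 0.876
(1+β)/(1-β) = 1.876/0.124 = 15.13
Doppler factor = √(15.13) = 3.890
f_obs = 787.9 × 3.890 = 3065 THz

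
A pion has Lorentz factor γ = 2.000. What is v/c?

From γ = 1/√(1 - v²/c²):
1/γ² = 1/2.000² = 0.2500
v²/c² = 1 - 0.2500 = 0.7500
v/c = √(0.7500) = 0.8660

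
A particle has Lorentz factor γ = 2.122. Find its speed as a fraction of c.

From γ = 1/√(1 - v²/c²):
1/γ² = 1/2.122² = 0.2221
v²/c² = 1 - 0.2221 = 0.7779
v/c = √(0.7779) = 0.8820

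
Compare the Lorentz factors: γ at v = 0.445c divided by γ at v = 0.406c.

γ₁ = 1/√(1 - 0.445²) = 1.11666
γ₂ = 1/√(1 - 0.406²) = 1.09424
γ₁/γ₂ = 1.11666/1.09424 = 1.020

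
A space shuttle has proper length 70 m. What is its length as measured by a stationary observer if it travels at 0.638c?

Proper length L₀ = 70 m
γ = 1/√(1 - 0.638²) = 1.2986
L = L₀/γ = 70/1.2986 = 53.90 m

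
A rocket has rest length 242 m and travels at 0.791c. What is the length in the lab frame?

Proper length L₀ = 242 m
γ = 1/√(1 - 0.791²) = 1.634
L = L₀/γ = 242/1.634 = 148.1 m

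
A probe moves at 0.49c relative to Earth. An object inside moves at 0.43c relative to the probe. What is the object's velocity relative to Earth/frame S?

u = (u' + v)/(1 + u'v/c²)
Numerator: 0.43 + 0.49 = 0.92
Denominator: 1 + 0.2107 = 1.2107
u = 0.92/1.2107 = 0.7599c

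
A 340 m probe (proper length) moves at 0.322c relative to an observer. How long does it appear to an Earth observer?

Proper length L₀ = 340 m
γ = 1/√(1 - 0.322²) = 1.0563
L = L₀/γ = 340/1.0563 = 321.9 m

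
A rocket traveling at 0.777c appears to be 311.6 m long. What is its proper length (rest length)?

Contracted length L = 311.6 m
γ = 1/√(1 - 0.777²) = 1.5886
L₀ = γL = 1.5886 × 311.6 = 495.0 m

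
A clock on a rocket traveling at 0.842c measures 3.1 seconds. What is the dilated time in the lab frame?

Proper time Δt₀ = 3.1 seconds
γ = 1/√(1 - 0.842²) = 1.8536
Δt = γΔt₀ = 1.8536 × 3.1 = 5.746 seconds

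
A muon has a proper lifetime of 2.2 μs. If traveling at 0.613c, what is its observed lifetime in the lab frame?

Proper lifetime τ₀ = 2.2 μs
γ = 1/√(1 - 0.613²) = 1.266
τ = γτ₀ = 1.266 × 2.2 μs = 2.785 μs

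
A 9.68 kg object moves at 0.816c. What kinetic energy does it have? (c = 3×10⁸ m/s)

γ = 1/√(1 - 0.816²) = 1.7299
γ - 1 = 0.7299
KE = (γ-1)mc² = 0.7299 × 9.68 × (3×10⁸)² = 6.359×10¹⁷ J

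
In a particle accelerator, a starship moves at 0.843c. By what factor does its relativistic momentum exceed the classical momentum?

p_rel = γmv, p_class = mv
Ratio = γ = 1/√(1 - 0.843²)
= 1/√(0.289351) = 1.859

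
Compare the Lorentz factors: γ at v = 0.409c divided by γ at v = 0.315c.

γ₁ = 1/√(1 - 0.409²) = 1.096
γ₂ = 1/√(1 - 0.315²) = 1.054
γ₁/γ₂ = 1.096/1.054 = 1.040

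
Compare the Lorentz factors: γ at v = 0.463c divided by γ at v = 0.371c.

γ₁ = 1/√(1 - 0.463²) = 1.1282
γ₂ = 1/√(1 - 0.371²) = 1.0769
γ₁/γ₂ = 1.1282/1.0769 = 1.048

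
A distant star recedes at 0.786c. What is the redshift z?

β = 0.786
(1+β)/(1-β) = 1.786/0.214 = 8.346
√(8.346) = 2.889
z = 2.889 - 1 = 1.889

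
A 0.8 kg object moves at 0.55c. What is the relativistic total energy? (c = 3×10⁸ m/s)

γ = 1/√(1 - 0.55²) = 1.1974
mc² = 0.8 × (3×10⁸)² = 7.200×10¹⁶ J
E = γmc² = 1.1974 × 7.200×10¹⁶ = 8.621×10¹⁶ J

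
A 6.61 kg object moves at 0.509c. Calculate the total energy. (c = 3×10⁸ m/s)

γ = 1/√(1 - 0.509²) = 1.16176
mc² = 6.61 × (3×10⁸)² = 5.949×10¹⁷ J
E = γmc² = 1.16176 × 5.949×10¹⁷ = 6.911×10¹⁷ J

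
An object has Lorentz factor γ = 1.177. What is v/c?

From γ = 1/√(1 - v²/c²):
1/γ² = 1/1.177² = 0.7219
v²/c² = 1 - 0.7219 = 0.2781
v/c = √(0.2781) = 0.5274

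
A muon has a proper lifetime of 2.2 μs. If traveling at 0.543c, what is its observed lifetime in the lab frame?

Proper lifetime τ₀ = 2.2 μs
γ = 1/√(1 - 0.543²) = 1.191
τ = γτ₀ = 1.191 × 2.2 μs = 2.620 μs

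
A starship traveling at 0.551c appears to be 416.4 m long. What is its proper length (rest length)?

Contracted length L = 416.4 m
γ = 1/√(1 - 0.551²) = 1.1983
L₀ = γL = 1.1983 × 416.4 = 499.0 m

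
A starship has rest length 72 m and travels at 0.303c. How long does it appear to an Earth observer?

Proper length L₀ = 72 m
γ = 1/√(1 - 0.303²) = 1.0493
L = L₀/γ = 72/1.0493 = 68.62 m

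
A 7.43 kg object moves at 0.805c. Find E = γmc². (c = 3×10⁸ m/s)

γ = 1/√(1 - 0.805²) = 1.686
mc² = 7.43 × (3×10⁸)² = 6.687×10¹⁷ J
E = γmc² = 1.686 × 6.687×10¹⁷ = 1.127×10¹⁸ J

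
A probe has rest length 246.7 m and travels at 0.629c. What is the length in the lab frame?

Proper length L₀ = 246.7 m
γ = 1/√(1 - 0.629²) = 1.286
L = L₀/γ = 246.7/1.286 = 191.8 m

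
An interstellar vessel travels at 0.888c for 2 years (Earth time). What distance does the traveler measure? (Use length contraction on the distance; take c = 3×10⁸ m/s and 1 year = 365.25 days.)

Earth distance: d = v × t = 0.888c × 2 yr = 1.6814×10¹⁶ m
γ = 2.1747
d' = d/γ = 1.6814×10¹⁶/2.1747 = 7.732×10¹⁵ m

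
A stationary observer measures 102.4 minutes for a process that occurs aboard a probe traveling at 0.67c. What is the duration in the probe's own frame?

Dilated time Δt = 102.4 minutes
γ = 1/√(1 - 0.67²) = 1.347
Δt₀ = Δt/γ = 102.4/1.347 = 76.02 minutes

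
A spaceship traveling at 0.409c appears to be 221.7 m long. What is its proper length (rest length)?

Contracted length L = 221.7 m
γ = 1/√(1 - 0.409²) = 1.0958
L₀ = γL = 1.0958 × 221.7 = 242.9 m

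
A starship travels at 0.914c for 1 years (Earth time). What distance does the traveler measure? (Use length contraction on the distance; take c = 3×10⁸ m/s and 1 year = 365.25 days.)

Earth distance: d = v × t = 0.914c × 1 yr = 8.6531×10¹⁵ m
γ = 2.4648
d' = d/γ = 8.6531×10¹⁵/2.4648 = 3.511×10¹⁵ m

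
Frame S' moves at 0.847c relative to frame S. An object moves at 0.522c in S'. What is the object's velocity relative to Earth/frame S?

u = (u' + v)/(1 + u'v/c²)
Numerator: 0.522 + 0.847 = 1.369
Denominator: 1 + 0.442134 = 1.442134
u = 1.369/1.442134 = 0.9493c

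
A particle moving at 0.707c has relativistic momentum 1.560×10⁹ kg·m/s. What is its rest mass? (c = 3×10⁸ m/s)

γ = 1/√(1 - 0.707²) = 1.414
v = 0.707 × 3×10⁸ = 2.121×10⁸ m/s
m = p/(γv) = 1.560×10⁹/(1.414 × 2.121×10⁸) = 5.202 kg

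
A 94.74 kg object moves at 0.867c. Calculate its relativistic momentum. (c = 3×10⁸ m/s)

γ = 1/√(1 - 0.867²) = 2.0068
v = 0.867 × 3×10⁸ = 2.601×10⁸ m/s
p = γmv = 2.0068 × 94.74 × 2.601×10⁸ = 4.945×10¹⁰ kg·m/s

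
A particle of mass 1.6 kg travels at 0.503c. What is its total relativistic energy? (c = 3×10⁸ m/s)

γ = 1/√(1 - 0.503²) = 1.157
mc² = 1.6 × (3×10⁸)² = 1.440×10¹⁷ J
E = γmc² = 1.157 × 1.440×10¹⁷ = 1.666×10¹⁷ J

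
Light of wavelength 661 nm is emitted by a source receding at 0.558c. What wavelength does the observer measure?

β = 0.558
Wavelength Doppler factor = √(1.558/0.442) = √(3.525) = 1.877
λ_obs = 661 × 1.877 = 1241 nm (redshift)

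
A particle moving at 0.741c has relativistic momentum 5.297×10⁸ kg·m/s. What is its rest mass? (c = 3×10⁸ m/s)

γ = 1/√(1 - 0.741²) = 1.489
v = 0.741 × 3×10⁸ = 2.223×10⁸ m/s
m = p/(γv) = 5.297×10⁸/(1.489 × 2.223×10⁸) = 1.600 kg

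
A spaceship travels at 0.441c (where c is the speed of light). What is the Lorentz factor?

v/c = 0.441, so (v/c)² = 0.194481
1 - (v/c)² = 0.805519
γ = 1/√(0.805519) = 1.114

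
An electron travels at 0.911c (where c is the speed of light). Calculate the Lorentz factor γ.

v/c = 0.911, so (v/c)² = 0.829921
1 - (v/c)² = 0.170079
γ = 1/√(0.170079) = 2.425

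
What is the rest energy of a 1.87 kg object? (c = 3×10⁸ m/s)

c² = (3×10⁸)² = 9.000×10¹⁶ m²/s²
E₀ = mc² = 1.87 × 9.000×10¹⁶ = 1.683×10¹⁷ J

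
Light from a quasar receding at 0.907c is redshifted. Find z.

β = 0.907
(1+β)/(1-β) = 1.907/0.093 = 20.505
√(20.505) = 4.528
z = 4.528 - 1 = 3.528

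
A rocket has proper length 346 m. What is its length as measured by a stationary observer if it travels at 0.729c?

Proper length L₀ = 346 m
γ = 1/√(1 - 0.729²) = 1.461
L = L₀/γ = 346/1.461 = 236.8 m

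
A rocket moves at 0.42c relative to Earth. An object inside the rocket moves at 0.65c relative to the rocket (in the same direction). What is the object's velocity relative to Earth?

u = (u' + v)/(1 + u'v/c²)
Numerator: 0.65 + 0.42 = 1.07
Denominator: 1 + 0.273 = 1.273
u = 1.07/1.273 = 0.8405c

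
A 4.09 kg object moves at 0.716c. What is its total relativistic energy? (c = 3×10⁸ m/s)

γ = 1/√(1 - 0.716²) = 1.4325
mc² = 4.09 × (3×10⁸)² = 3.681×10¹⁷ J
E = γmc² = 1.4325 × 3.681×10¹⁷ = 5.273×10¹⁷ J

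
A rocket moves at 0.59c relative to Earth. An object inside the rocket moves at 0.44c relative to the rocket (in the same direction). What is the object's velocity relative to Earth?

u = (u' + v)/(1 + u'v/c²)
Numerator: 0.44 + 0.59 = 1.03
Denominator: 1 + 0.2596 = 1.2596
u = 1.03/1.2596 = 0.8177c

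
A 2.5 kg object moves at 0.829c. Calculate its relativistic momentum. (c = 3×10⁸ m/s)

γ = 1/√(1 - 0.829²) = 1.788
v = 0.829 × 3×10⁸ = 2.487×10⁸ m/s
p = γmv = 1.788 × 2.5 × 2.487×10⁸ = 1.112×10⁹ kg·m/s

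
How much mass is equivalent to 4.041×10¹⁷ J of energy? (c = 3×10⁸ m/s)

From E = mc², we get m = E/c²
c² = (3×10⁸)² = 9×10¹⁶ m²/s²
m = 4.041×10¹⁷ / 9×10¹⁶ = 4.490 kg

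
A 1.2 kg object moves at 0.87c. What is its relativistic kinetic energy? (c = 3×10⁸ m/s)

γ = 1/√(1 - 0.87²) = 2.028
γ - 1 = 1.028
KE = (γ-1)mc² = 1.028 × 1.2 × (3×10⁸)² = 1.110×10¹⁷ J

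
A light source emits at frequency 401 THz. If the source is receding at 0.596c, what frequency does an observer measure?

β = v/c = 0.596
(1-β)/(1+β) = 0.404/1.596 = 0.25313
Doppler factor = √(0.25313) = 0.50312
f_obs = 401 × 0.50312 = 201.8 THz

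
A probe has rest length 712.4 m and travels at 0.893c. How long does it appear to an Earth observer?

Proper length L₀ = 712.4 m
γ = 1/√(1 - 0.893²) = 2.222
L = L₀/γ = 712.4/2.222 = 320.6 m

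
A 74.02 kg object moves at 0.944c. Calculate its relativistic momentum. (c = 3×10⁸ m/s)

γ = 1/√(1 - 0.944²) = 3.0308
v = 0.944 × 3×10⁸ = 2.832×10⁸ m/s
p = γmv = 3.0308 × 74.02 × 2.832×10⁸ = 6.353×10¹⁰ kg·m/s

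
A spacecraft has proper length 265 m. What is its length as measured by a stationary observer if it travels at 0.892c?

Proper length L₀ = 265 m
γ = 1/√(1 - 0.892²) = 2.212
L = L₀/γ = 265/2.212 = 119.8 m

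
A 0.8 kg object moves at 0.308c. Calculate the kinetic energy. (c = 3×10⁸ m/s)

γ = 1/√(1 - 0.308²) = 1.0511
γ - 1 = 0.05110
KE = (γ-1)mc² = 0.05110 × 0.8 × (3×10⁸)² = 3.679×10¹⁵ J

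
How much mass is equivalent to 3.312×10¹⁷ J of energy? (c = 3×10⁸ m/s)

From E = mc², we get m = E/c²
c² = (3×10⁸)² = 9×10¹⁶ m²/s²
m = 3.312×10¹⁷ / 9×10¹⁶ = 3.680 kg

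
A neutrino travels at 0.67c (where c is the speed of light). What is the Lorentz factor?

v/c = 0.67, so (v/c)² = 0.4489
1 - (v/c)² = 0.5511
γ = 1/√(0.5511) = 1.347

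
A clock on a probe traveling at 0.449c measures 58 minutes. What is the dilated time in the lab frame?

Proper time Δt₀ = 58 minutes
γ = 1/√(1 - 0.449²) = 1.1192
Δt = γΔt₀ = 1.1192 × 58 = 64.91 minutes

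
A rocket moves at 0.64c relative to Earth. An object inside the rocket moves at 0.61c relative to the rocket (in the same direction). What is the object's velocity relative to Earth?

u = (u' + v)/(1 + u'v/c²)
Numerator: 0.61 + 0.64 = 1.25
Denominator: 1 + 0.3904 = 1.3904
u = 1.25/1.3904 = 0.8990c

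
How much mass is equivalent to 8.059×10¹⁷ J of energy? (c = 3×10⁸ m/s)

From E = mc², we get m = E/c²
c² = (3×10⁸)² = 9×10¹⁶ m²/s²
m = 8.059×10¹⁷ / 9×10¹⁶ = 8.954 kg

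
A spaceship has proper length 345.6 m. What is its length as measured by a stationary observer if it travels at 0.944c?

Proper length L₀ = 345.6 m
γ = 1/√(1 - 0.944²) = 3.031
L = L₀/γ = 345.6/3.031 = 114.0 m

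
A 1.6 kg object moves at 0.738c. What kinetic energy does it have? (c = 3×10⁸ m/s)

γ = 1/√(1 - 0.738²) = 1.48192
γ - 1 = 0.48192
KE = (γ-1)mc² = 0.48192 × 1.6 × (3×10⁸)² = 6.940×10¹⁶ J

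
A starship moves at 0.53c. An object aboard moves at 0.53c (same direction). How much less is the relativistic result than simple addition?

Classical: u' + v = 0.53 + 0.53 = 1.06c
Relativistic: u = (0.53 + 0.53)/(1 + 0.2809) = 1.06/1.2809 = 0.8275c
Difference: 1.06 - 0.8275 = 0.2325c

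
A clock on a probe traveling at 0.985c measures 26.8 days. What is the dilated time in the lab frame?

Proper time Δt₀ = 26.8 days
γ = 1/√(1 - 0.985²) = 5.795
Δt = γΔt₀ = 5.795 × 26.8 = 155.3 days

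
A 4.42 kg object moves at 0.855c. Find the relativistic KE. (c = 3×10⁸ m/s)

γ = 1/√(1 - 0.855²) = 1.9282
γ - 1 = 0.9282
KE = (γ-1)mc² = 0.9282 × 4.42 × (3×10⁸)² = 3.692×10¹⁷ J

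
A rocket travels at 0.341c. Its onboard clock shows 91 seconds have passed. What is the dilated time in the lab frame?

Proper time Δt₀ = 91 seconds
γ = 1/√(1 - 0.341²) = 1.06376
Δt = γΔt₀ = 1.06376 × 91 = 96.80 seconds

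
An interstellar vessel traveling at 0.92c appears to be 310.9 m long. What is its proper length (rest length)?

Contracted length L = 310.9 m
γ = 1/√(1 - 0.92²) = 2.5516
L₀ = γL = 2.5516 × 310.9 = 793.3 m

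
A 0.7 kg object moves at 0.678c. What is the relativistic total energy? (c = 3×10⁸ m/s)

γ = 1/√(1 - 0.678²) = 1.3604
mc² = 0.7 × (3×10⁸)² = 6.300×10¹⁶ J
E = γmc² = 1.3604 × 6.300×10¹⁶ = 8.571×10¹⁶ J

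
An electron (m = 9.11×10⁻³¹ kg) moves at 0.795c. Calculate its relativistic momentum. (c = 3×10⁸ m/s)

γ = 1/√(1 - 0.795²) = 1.6485
v = 0.795 × 3×10⁸ = 2.385×10⁸ m/s
p = γmv = 1.6485 × 9.11×10⁻³¹ × 2.385×10⁸ = 3.582×10⁻²² kg·m/s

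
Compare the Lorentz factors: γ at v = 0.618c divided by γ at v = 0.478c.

γ₁ = 1/√(1 - 0.618²) = 1.2720
γ₂ = 1/√(1 - 0.478²) = 1.1385
γ₁/γ₂ = 1.2720/1.1385 = 1.117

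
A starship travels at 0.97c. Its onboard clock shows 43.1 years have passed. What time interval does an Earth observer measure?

Proper time Δt₀ = 43.1 years
γ = 1/√(1 - 0.97²) = 4.113
Δt = γΔt₀ = 4.113 × 43.1 = 177.3 years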